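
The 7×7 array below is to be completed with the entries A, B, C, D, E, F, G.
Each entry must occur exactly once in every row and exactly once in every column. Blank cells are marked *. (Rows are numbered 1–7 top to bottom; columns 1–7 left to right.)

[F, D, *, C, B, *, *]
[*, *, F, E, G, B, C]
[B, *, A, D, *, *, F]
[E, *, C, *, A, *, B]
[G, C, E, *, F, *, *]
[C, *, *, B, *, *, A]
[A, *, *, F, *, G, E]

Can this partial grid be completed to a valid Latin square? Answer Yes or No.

No

Row 1, column 3: row 1 has {B, C, D, F} and column 3 has {A, C, E, F}, so it must be G.
Now row 1, column 7: row 1 together with column 7 already contain {A, B, C, D, E, F, G} — every symbol — so nothing can go there. The grid has no valid completion.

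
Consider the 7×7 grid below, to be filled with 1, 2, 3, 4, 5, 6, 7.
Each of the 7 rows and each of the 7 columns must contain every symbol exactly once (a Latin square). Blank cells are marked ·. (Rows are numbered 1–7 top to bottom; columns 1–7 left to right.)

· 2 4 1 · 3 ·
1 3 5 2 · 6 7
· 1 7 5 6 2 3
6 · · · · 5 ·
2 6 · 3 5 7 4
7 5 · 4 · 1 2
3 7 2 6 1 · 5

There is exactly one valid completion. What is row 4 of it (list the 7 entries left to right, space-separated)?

6 4 3 7 2 5 1

Row 4, column 2: row 4 has {5, 6} and column 2 has {1, 2, 3, 5, 6, 7}, leaving only 4.
Row 4, column 4: row 4 has {4, 5, 6} and column 4 has {1, 2, 3, 4, 5, 6}, leaving only 7.
Row 4, column 7: row 4 has {4, 5, 6, 7} and column 7 has {2, 3, 4, 5, 7}, leaving only 1.
Row 4, column 3: row 4 has {1, 4, 5, 6, 7} and column 3 has {2, 4, 5, 7}, leaving only 3.
Row 4, column 5: row 4 has {1, 3, 4, 5, 6, 7} and column 5 has {1, 5, 6}, leaving only 2.
So row 4 reads: 6 4 3 7 2 5 1.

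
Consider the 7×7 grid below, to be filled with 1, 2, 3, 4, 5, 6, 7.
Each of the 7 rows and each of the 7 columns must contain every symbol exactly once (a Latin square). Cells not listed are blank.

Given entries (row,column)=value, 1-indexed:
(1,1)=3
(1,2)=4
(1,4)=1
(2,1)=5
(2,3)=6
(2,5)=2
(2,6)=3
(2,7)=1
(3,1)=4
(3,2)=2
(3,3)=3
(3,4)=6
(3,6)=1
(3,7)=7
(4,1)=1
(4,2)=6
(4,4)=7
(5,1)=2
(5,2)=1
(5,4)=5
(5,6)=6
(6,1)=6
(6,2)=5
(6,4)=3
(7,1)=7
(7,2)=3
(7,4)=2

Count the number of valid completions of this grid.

Row 1, column 3: eliminating its row and column leaves {2, 5, 7}.
Row 1, column 5: eliminating its row and column leaves {5, 6, 7}.
Row 1, column 6: eliminating its row and column leaves {2, 5, 7}.
Row 1, column 7: eliminating its row and column leaves {2, 5, 6}.
Row 2, column 2: eliminating its row and column leaves {7}.
Row 2, column 4: eliminating its row and column leaves {4}.
Row 3, column 5: eliminating its row and column leaves {5}.
Row 4, column 3: eliminating its row and column leaves {2, 4, 5}.
Row 4, column 5: eliminating its row and column leaves {3, 4, 5}.
Row 4, column 6: eliminating its row and column leaves {2, 4, 5}.
Row 4, column 7: eliminating its row and column leaves {2, 3, 4, 5}.
Row 5, column 3: eliminating its row and column leaves {4, 7}.
Row 5, column 5: eliminating its row and column leaves {3, 4, 7}.
Row 5, column 7: eliminating its row and column leaves {3, 4}.
Row 6, column 3: eliminating its row and column leaves {1, 2, 4, 7}.
Row 6, column 5: eliminating its row and column leaves {1, 4, 7}.
Row 6, column 6: eliminating its row and column leaves {2, 4, 7}.
Row 6, column 7: eliminating its row and column leaves {2, 4}.
Row 7, column 3: eliminating its row and column leaves {1, 4, 5}.
Row 7, column 5: eliminating its row and column leaves {1, 4, 5, 6}.
Row 7, column 6: eliminating its row and column leaves {4, 5}.
Row 7, column 7: eliminating its row and column leaves {4, 5, 6}.
Enumerating the assignments across these blanks that avoid any row or column repeat gives 16 completions.

16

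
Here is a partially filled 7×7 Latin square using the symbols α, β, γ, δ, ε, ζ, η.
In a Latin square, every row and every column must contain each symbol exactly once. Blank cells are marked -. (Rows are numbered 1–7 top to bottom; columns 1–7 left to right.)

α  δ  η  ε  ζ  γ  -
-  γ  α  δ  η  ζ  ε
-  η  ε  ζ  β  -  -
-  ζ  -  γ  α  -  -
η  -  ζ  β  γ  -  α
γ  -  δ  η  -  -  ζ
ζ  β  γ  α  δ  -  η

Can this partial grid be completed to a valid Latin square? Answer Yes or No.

No row or column among the givens repeats a symbol, and propagating forced cells runs into no contradiction.
One valid completion exists (for instance, α δ η ε ζ γ β / β γ α δ η ζ ε / δ η ε ζ β α γ / ε ζ β γ α η δ / η ε ζ β γ δ α / γ α δ η ε β ζ / ζ β γ α δ ε η).

Yes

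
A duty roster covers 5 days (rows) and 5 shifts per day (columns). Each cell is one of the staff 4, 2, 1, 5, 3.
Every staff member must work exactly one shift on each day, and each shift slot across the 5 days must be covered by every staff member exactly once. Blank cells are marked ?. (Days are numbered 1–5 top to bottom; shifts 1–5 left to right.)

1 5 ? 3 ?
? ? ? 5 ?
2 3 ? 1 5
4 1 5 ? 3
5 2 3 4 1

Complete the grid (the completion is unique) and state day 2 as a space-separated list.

3 4 1 5 2

Day 2, shift 1: day 2 has {5} and shift 1 has {4, 2, 1, 5}, leaving only 3.
Day 2, shift 2: day 2 has {5, 3} and shift 2 has {2, 1, 5, 3}, leaving only 4.
Day 2, shift 5: day 2 has {4, 5, 3} and shift 5 has {1, 5, 3}, leaving only 2.
Day 2, shift 3: day 2 has {4, 2, 5, 3} and shift 3 has {5, 3}, leaving only 1.
So day 2 reads: 3 4 1 5 2.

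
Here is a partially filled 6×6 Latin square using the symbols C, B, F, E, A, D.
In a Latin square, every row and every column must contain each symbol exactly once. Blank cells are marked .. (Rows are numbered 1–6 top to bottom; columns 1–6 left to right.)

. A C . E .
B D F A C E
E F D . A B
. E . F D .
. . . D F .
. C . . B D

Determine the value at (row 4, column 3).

Row 1, column 4: row 1 has {C, E, A} and column 4 has {F, A, D}, leaving only B.
Row 1, column 6: row 1 has {C, B, E, A} and column 6 has {B, E, D}, leaving only F.
Row 1, column 1: row 1 has {C, B, F, E, A} and column 1 has {B, E}, leaving only D.
Row 3, column 4: row 3 has {B, F, E, A, D} and column 4 has {B, F, A, D}, leaving only C.
Row 5, column 2: row 5 has {F, D} and column 2 has {C, F, E, A, D}, leaving only B.
Row 6, column 4: row 6 has {C, B, D} and column 4 has {C, B, F, A, D}, leaving only E.
Row 6, column 3: row 6 has {C, B, E, D} and column 3 has {C, F, D}, leaving only A.
Row 4 already has {F, E, D} and column 3 already has {C, F, A, D}, so row 4, column 3 must be B.

B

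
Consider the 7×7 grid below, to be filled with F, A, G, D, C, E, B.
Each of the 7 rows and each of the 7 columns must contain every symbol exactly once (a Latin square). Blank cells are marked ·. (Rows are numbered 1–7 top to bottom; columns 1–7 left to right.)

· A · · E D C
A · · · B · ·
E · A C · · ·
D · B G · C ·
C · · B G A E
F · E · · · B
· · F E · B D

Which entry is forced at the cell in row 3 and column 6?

Row 1, column 3: row 1 has {A, D, C, E} and column 3 has {F, A, E, B}, leaving only G.
Row 1, column 1: row 1 has {A, G, D, C, E} and column 1 has {F, A, D, C, E}, leaving only B.
Row 1, column 4: row 1 has {A, G, D, C, E, B} and column 4 has {G, C, E, B}, leaving only F.
Row 2, column 4: row 2 has {A, B} and column 4 has {F, G, C, E, B}, leaving only D.
Row 2, column 3: row 2 has {A, D, B} and column 3 has {F, A, G, E, B}, leaving only C.
Row 5, column 3: row 5 has {A, G, C, E, B} and column 3 has {F, A, G, C, E, B}, leaving only D.
Row 5, column 2: row 5 has {A, G, D, C, E, B} and column 2 has {A}, leaving only F.
Row 4, column 2: row 4 has {G, D, C, B} and column 2 has {F, A}, leaving only E.
Row 2, column 2: row 2 has {A, D, C, B} and column 2 has {F, A, E}, leaving only G.
Row 2, column 7: row 2 has {A, G, D, C, B} and column 7 has {D, C, E, B}, leaving only F.
Row 2, column 6: row 2 has {F, A, G, D, C, B} and column 6 has {A, D, C, B}, leaving only E.
Row 3, column 7: row 3 has {A, C, E} and column 7 has {F, D, C, E, B}, leaving only G.
Row 3 already has {A, G, C, E} and column 6 already has {A, D, C, E, B}, so row 3, column 6 must be F.

F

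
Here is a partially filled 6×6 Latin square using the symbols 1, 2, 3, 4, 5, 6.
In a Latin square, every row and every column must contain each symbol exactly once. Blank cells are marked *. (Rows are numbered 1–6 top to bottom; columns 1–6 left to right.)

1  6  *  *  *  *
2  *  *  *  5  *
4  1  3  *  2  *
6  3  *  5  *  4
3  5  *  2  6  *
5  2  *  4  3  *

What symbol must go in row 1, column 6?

2

Row 1, column 4: row 1 has {1, 6} and column 4 has {2, 4, 5}, leaving only 3.
Row 1, column 5: row 1 has {1, 3, 6} and column 5 has {2, 3, 5, 6}, leaving only 4.
Row 2, column 2: row 2 has {2, 5} and column 2 has {1, 2, 3, 5, 6}, leaving only 4.
Row 3, column 4: row 3 has {1, 2, 3, 4} and column 4 has {2, 3, 4, 5}, leaving only 6.
Row 2, column 4: row 2 has {2, 4, 5} and column 4 has {2, 3, 4, 5, 6}, leaving only 1.
Row 2, column 3: row 2 has {1, 2, 4, 5} and column 3 has {3}, leaving only 6.
Row 2, column 6: row 2 has {1, 2, 4, 5, 6} and column 6 has {4}, leaving only 3.
Row 3, column 6: row 3 has {1, 2, 3, 4, 6} and column 6 has {3, 4}, leaving only 5.
Row 1 already has {1, 3, 4, 6} and column 6 already has {3, 4, 5}, so row 1, column 6 must be 2.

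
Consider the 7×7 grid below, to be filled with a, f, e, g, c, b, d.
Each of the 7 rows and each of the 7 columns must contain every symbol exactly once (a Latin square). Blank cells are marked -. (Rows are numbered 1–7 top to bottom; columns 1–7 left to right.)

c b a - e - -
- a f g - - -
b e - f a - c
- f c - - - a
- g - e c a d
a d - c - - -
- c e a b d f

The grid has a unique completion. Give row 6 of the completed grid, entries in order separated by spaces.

a d g c f b e

Row 1, column 4: row 1 has {a, e, c, b} and column 4 has {a, f, e, g, c}, leaving only d.
Row 1, column 7: row 1 has {a, e, c, b, d} and column 7 has {a, f, c, d}, leaving only g.
Row 1, column 6: row 1 has {a, e, g, c, b, d} and column 6 has {a, d}, leaving only f.
Row 2, column 5: row 2 has {a, f, g} and column 5 has {a, e, c, b}, leaving only d.
Row 2, column 1: row 2 has {a, f, g, d} and column 1 has {a, c, b}, leaving only e.
Row 2, column 7: row 2 has {a, f, e, g, d} and column 7 has {a, f, g, c, d}, leaving only b.
Row 6, column 7: row 6 has {a, c, d} and column 7 has {a, f, g, c, b, d}, leaving only e.
Row 2, column 6: row 2 has {a, f, e, g, b, d} and column 6 has {a, f, d}, leaving only c.
Row 3, column 6: row 3 has {a, f, e, c, b} and column 6 has {a, f, c, d}, leaving only g.
Row 6, column 6: row 6 has {a, e, c, d} and column 6 has {a, f, g, c, d}, leaving only b.
Row 6, column 3: row 6 has {a, e, c, b, d} and column 3 has {a, f, e, c}, leaving only g.
Row 6, column 5: row 6 has {a, e, g, c, b, d} and column 5 has {a, e, c, b, d}, leaving only f.
So row 6 reads: a d g c f b e.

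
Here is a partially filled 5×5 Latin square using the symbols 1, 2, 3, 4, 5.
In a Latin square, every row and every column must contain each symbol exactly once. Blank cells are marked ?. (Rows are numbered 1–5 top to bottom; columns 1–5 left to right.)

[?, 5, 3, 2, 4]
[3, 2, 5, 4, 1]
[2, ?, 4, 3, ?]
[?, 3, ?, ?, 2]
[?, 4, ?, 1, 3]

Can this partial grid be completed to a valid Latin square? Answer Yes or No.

No row or column among the givens repeats a symbol, and propagating forced cells runs into no contradiction.
One valid completion exists (for instance, 1 5 3 2 4 / 3 2 5 4 1 / 2 1 4 3 5 / 4 3 1 5 2 / 5 4 2 1 3).

Yes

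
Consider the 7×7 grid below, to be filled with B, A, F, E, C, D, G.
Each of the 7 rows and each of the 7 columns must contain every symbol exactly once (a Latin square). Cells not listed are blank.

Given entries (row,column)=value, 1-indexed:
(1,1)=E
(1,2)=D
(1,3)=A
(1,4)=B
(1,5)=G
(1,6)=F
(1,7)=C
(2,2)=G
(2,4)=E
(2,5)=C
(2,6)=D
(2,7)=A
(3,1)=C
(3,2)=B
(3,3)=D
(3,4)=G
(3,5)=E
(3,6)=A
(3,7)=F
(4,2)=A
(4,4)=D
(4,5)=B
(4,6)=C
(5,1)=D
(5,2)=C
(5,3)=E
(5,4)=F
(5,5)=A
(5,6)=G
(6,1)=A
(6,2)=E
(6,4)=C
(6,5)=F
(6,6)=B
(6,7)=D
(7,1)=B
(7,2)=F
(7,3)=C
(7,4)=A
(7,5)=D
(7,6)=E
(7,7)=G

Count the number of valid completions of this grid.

Row 2, column 1: eliminating its row and column leaves {F}.
Row 2, column 3: eliminating its row and column leaves {B, F}.
Row 4, column 1: eliminating its row and column leaves {F, G}.
Row 4, column 3: eliminating its row and column leaves {F, G}.
Row 4, column 7: eliminating its row and column leaves {E}.
Row 5, column 7: eliminating its row and column leaves {B}.
Row 6, column 3: eliminating its row and column leaves {G}.
Only one assignment across all blanks avoids any row or column repeat, giving 1 completion.

1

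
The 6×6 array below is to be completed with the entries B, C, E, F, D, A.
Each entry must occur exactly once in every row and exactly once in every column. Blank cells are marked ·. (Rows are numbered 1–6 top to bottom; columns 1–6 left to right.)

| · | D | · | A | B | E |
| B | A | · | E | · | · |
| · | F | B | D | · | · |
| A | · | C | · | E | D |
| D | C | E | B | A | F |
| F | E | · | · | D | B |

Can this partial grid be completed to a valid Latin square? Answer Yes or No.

Yes

No row or column among the givens repeats a symbol, and propagating forced cells runs into no contradiction.
One valid completion exists (for instance, C D F A B E / B A D E F C / E F B D C A / A B C F E D / D C E B A F / F E A C D B).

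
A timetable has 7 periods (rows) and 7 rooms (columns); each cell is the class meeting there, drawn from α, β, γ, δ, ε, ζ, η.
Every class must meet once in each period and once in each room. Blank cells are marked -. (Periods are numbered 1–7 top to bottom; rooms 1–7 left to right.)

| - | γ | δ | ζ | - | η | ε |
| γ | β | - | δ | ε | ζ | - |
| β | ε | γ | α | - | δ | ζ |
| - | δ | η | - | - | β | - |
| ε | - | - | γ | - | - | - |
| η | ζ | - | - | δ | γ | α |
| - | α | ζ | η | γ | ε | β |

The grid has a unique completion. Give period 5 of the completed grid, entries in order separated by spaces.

ε η β γ ζ α δ

Period 5, room 2: period 5 has {γ, ε} and room 2 has {α, β, γ, δ, ε, ζ}, leaving only η.
Period 5, room 6: period 5 has {γ, ε, η} and room 6 has {β, γ, δ, ε, ζ, η}, leaving only α.
Period 5, room 3: period 5 has {α, γ, ε, η} and room 3 has {γ, δ, ζ, η}, leaving only β.
Period 5, room 5: period 5 has {α, β, γ, ε, η} and room 5 has {γ, δ, ε}, leaving only ζ.
Period 5, room 7: period 5 has {α, β, γ, ε, ζ, η} and room 7 has {α, β, ε, ζ}, leaving only δ.
So period 5 reads: ε η β γ ζ α δ.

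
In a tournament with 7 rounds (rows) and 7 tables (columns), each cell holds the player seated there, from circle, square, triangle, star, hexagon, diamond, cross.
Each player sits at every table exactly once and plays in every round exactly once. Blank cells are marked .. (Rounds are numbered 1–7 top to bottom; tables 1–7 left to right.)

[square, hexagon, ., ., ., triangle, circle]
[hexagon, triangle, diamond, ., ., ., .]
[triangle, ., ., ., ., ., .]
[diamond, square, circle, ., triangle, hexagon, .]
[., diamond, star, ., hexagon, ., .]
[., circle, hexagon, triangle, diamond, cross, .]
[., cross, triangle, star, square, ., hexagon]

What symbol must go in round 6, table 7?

square

Round 1, table 3: round 1 has {circle, square, triangle, hexagon} and table 3 has {circle, triangle, star, hexagon, diamond}, leaving only cross.
Round 1, table 4: round 1 has {circle, square, triangle, hexagon, cross} and table 4 has {triangle, star}, leaving only diamond.
Round 1, table 5: round 1 has {circle, square, triangle, hexagon, diamond, cross} and table 5 has {square, triangle, hexagon, diamond}, leaving only star.
Round 3, table 2: round 3 has {triangle} and table 2 has {circle, square, triangle, hexagon, diamond, cross}, leaving only star.
Round 3, table 3: round 3 has {triangle, star} and table 3 has {circle, triangle, star, hexagon, diamond, cross}, leaving only square.
Round 4, table 4: round 4 has {circle, square, triangle, hexagon, diamond} and table 4 has {triangle, star, diamond}, leaving only cross.
Round 4, table 7: round 4 has {circle, square, triangle, hexagon, diamond, cross} and table 7 has {circle, hexagon}, leaving only star.
Round 6 already has {circle, triangle, hexagon, diamond, cross} and table 7 already has {circle, star, hexagon}, so round 6, table 7 must be square.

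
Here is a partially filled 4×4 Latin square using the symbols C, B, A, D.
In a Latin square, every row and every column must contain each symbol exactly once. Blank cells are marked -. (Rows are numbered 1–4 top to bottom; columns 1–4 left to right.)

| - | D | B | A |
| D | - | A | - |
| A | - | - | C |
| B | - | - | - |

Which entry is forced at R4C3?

Row 1, column 1: row 1 has {B, A, D} and column 1 has {B, A, D}, leaving only C.
Row 2, column 4: row 2 has {A, D} and column 4 has {C, A}, leaving only B.
Row 2, column 2: row 2 has {B, A, D} and column 2 has {D}, leaving only C.
Row 3, column 2: row 3 has {C, A} and column 2 has {C, D}, leaving only B.
Row 3, column 3: row 3 has {C, B, A} and column 3 has {B, A}, leaving only D.
Row 4 already has {B} and column 3 already has {B, A, D}, so row 4, column 3 must be C.

C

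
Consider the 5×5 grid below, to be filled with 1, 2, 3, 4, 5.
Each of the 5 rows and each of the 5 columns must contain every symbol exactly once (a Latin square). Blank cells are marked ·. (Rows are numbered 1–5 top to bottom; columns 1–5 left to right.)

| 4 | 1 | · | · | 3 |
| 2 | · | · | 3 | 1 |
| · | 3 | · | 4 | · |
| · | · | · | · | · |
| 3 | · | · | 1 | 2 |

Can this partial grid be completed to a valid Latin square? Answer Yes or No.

Row 3, column 5: row 3 has {3, 4} and column 5 has {1, 2, 3}, so it must be 5.
Row 3, column 1: row 3 has {3, 4, 5} and column 1 has {2, 3, 4}, so it must be 1.
Row 3, column 3: row 3 has {1, 3, 4, 5} and column 3 has {}, so it must be 2.
Row 1, column 3: row 1 has {1, 3, 4} and column 3 has {2}, so it must be 5.
Row 1, column 4: row 1 has {1, 3, 4, 5} and column 4 has {1, 3, 4}, so it must be 2.
Row 2, column 3: row 2 has {1, 2, 3} and column 3 has {2, 5}, so it must be 4.
Now row 5, column 3: row 5 together with column 3 already contain {1, 2, 3, 4, 5} — every symbol — so nothing can go there. The grid has no valid completion.

No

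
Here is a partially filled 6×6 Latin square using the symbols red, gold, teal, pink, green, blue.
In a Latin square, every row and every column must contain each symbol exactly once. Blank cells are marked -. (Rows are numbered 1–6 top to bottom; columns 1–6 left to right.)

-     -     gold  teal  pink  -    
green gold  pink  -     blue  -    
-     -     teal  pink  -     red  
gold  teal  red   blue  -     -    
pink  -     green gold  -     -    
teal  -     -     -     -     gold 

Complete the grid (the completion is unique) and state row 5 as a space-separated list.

pink red green gold teal blue

Row 2, column 4: row 2 has {gold, pink, green, blue} and column 4 has {gold, teal, pink, blue}, leaving only red.
Row 2, column 6: row 2 has {red, gold, pink, green, blue} and column 6 has {red, gold}, leaving only teal.
Row 5, column 6: row 5 has {gold, pink, green} and column 6 has {red, gold, teal}, leaving only blue.
Row 5, column 2: row 5 has {gold, pink, green, blue} and column 2 has {gold, teal}, leaving only red.
Row 5, column 5: row 5 has {red, gold, pink, green, blue} and column 5 has {pink, blue}, leaving only teal.
So row 5 reads: pink red green gold teal blue.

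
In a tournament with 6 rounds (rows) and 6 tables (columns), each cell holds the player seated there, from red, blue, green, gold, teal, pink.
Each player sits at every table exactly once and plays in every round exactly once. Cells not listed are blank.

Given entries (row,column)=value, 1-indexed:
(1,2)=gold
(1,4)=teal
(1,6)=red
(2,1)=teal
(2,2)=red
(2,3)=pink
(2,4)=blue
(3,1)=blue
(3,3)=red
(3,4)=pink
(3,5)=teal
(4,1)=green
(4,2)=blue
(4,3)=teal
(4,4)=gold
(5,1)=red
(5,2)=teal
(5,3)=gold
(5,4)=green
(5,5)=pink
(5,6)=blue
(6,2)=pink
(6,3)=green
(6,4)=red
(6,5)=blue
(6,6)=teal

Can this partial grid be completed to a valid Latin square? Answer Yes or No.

No round or table among the givens repeats a symbol, and propagating forced cells runs into no contradiction.
One valid completion exists (for instance, pink gold blue teal green red / teal red pink blue gold green / blue green red pink teal gold / green blue teal gold red pink / red teal gold green pink blue / gold pink green red blue teal).

Yes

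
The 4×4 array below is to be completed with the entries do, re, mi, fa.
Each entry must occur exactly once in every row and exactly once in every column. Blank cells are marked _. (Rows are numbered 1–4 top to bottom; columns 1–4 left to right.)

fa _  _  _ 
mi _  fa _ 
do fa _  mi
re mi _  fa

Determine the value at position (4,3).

do

Row 4 already has {re, mi, fa} and column 3 already has {fa}, so row 4, column 3 must be do.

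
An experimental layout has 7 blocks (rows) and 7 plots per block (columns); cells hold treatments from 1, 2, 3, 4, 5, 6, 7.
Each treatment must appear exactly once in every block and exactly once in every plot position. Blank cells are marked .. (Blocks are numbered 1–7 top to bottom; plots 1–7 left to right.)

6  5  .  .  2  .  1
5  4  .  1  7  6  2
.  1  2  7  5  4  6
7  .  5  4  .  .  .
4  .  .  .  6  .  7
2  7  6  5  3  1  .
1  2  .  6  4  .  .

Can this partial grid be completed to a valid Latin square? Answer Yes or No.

Yes

No block or plot among the givens repeats a symbol, and propagating forced cells runs into no contradiction.
One valid completion exists (for instance, 6 5 4 3 2 7 1 / 5 4 3 1 7 6 2 / 3 1 2 7 5 4 6 / 7 6 5 4 1 2 3 / 4 3 1 2 6 5 7 / 2 7 6 5 3 1 4 / 1 2 7 6 4 3 5).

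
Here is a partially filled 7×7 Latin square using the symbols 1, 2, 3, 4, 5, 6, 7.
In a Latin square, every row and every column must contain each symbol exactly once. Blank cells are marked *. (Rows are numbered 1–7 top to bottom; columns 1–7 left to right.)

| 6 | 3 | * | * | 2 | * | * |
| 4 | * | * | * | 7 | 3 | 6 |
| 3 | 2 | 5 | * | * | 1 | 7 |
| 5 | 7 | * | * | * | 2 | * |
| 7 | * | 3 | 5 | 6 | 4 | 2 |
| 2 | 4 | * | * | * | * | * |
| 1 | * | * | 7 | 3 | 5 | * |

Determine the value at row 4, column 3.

6

Row 1, column 6: row 1 has {2, 3, 6} and column 6 has {1, 2, 3, 4, 5}, leaving only 7.
Row 3, column 5: row 3 has {1, 2, 3, 5, 7} and column 5 has {2, 3, 6, 7}, leaving only 4.
Row 3, column 4: row 3 has {1, 2, 3, 4, 5, 7} and column 4 has {5, 7}, leaving only 6.
Row 4, column 5: row 4 has {2, 5, 7} and column 5 has {2, 3, 4, 6, 7}, leaving only 1.
Row 5, column 2: row 5 has {2, 3, 4, 5, 6, 7} and column 2 has {2, 3, 4, 7}, leaving only 1.
Row 2, column 2: row 2 has {3, 4, 6, 7} and column 2 has {1, 2, 3, 4, 7}, leaving only 5.
Row 6, column 5: row 6 has {2, 4} and column 5 has {1, 2, 3, 4, 6, 7}, leaving only 5.
Row 6, column 6: row 6 has {2, 4, 5} and column 6 has {1, 2, 3, 4, 5, 7}, leaving only 6.
Row 7, column 2: row 7 has {1, 3, 5, 7} and column 2 has {1, 2, 3, 4, 5, 7}, leaving only 6.
Row 7, column 7: row 7 has {1, 3, 5, 6, 7} and column 7 has {2, 6, 7}, leaving only 4.
Row 4, column 7: row 4 has {1, 2, 5, 7} and column 7 has {2, 4, 6, 7}, leaving only 3.
Row 4, column 4: row 4 has {1, 2, 3, 5, 7} and column 4 has {5, 6, 7}, leaving only 4.
Row 4 already has {1, 2, 3, 4, 5, 7} and column 3 already has {3, 5}, so row 4, column 3 must be 6.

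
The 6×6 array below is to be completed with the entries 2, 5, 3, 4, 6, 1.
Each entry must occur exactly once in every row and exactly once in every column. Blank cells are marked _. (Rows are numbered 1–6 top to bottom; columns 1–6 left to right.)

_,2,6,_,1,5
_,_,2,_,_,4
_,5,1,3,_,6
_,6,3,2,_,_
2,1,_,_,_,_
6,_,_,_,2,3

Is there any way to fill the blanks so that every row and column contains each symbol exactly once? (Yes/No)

No

Row 5, column 6: row 5 together with column 6 already contain {2, 5, 3, 4, 6, 1} — every symbol — so nothing can go there. The grid has no valid completion.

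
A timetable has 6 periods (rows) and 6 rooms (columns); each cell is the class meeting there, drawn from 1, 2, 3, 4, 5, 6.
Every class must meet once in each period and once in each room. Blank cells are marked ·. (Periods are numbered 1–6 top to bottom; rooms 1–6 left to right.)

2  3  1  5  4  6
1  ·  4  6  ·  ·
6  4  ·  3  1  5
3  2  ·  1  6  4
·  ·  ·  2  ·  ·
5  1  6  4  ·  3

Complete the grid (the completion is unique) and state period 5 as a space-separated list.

Period 5, room 1: period 5 has {2} and room 1 has {1, 2, 3, 5, 6}, leaving only 4.
Period 5, room 6: period 5 has {2, 4} and room 6 has {3, 4, 5, 6}, leaving only 1.
Period 2, room 2: period 2 has {1, 4, 6} and room 2 has {1, 2, 3, 4}, leaving only 5.
Period 5, room 2: period 5 has {1, 2, 4} and room 2 has {1, 2, 3, 4, 5}, leaving only 6.
Period 2, room 6: period 2 has {1, 4, 5, 6} and room 6 has {1, 3, 4, 5, 6}, leaving only 2.
Period 2, room 5: period 2 has {1, 2, 4, 5, 6} and room 5 has {1, 4, 6}, leaving only 3.
Period 5, room 5: period 5 has {1, 2, 4, 6} and room 5 has {1, 3, 4, 6}, leaving only 5.
Period 5, room 3: period 5 has {1, 2, 4, 5, 6} and room 3 has {1, 4, 6}, leaving only 3.
So period 5 reads: 4 6 3 2 5 1.

4 6 3 2 5 1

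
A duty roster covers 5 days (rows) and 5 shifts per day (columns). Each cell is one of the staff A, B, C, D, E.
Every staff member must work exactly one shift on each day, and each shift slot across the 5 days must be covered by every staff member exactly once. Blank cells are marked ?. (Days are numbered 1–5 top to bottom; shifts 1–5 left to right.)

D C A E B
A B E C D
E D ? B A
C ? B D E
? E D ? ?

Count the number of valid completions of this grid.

1

Day 3, shift 3: eliminating its day and shift leaves {C}.
Day 4, shift 2: eliminating its day and shift leaves {A}.
Day 5, shift 1: eliminating its day and shift leaves {B}.
Day 5, shift 4: eliminating its day and shift leaves {A}.
Day 5, shift 5: eliminating its day and shift leaves {C}.
Only one assignment across all blanks avoids any day or shift repeat, giving 1 completion.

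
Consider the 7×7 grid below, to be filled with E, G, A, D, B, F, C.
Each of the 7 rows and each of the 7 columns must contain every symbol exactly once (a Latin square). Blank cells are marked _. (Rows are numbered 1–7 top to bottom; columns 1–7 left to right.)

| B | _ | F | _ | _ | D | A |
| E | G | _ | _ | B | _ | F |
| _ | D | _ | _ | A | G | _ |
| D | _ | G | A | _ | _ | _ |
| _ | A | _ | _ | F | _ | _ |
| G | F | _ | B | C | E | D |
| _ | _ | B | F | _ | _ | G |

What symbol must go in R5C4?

G

Row 4, column 5: row 4 has {G, A, D} and column 5 has {A, B, F, C}, leaving only E.
Row 1, column 5: row 1 has {A, D, B, F} and column 5 has {E, A, B, F, C}, leaving only G.
Row 5, column 1: row 5 has {A, F} and column 1 has {E, G, D, B}, leaving only C.
Row 3, column 1: row 3 has {G, A, D} and column 1 has {E, G, D, B, C}, leaving only F.
Row 5, column 6: row 5 has {A, F, C} and column 6 has {E, G, D}, leaving only B.
Row 5, column 7: row 5 has {A, B, F, C} and column 7 has {G, A, D, F}, leaving only E.
Row 5, column 3: row 5 has {E, A, B, F, C} and column 3 has {G, B, F}, leaving only D.
Row 5 already has {E, A, D, B, F, C} and column 4 already has {A, B, F}, so row 5, column 4 must be G.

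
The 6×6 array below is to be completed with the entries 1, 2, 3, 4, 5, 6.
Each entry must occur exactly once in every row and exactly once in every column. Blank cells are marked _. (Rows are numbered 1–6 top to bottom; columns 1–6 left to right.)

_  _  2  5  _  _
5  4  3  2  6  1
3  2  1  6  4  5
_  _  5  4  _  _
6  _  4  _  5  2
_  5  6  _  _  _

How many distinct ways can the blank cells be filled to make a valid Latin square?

Row 1, column 1: eliminating its row and column leaves {1, 4}.
Row 1, column 2: eliminating its row and column leaves {1, 3, 6}.
Row 1, column 5: eliminating its row and column leaves {1, 3}.
Row 1, column 6: eliminating its row and column leaves {3, 4, 6}.
Row 4, column 1: eliminating its row and column leaves {1, 2}.
Row 4, column 2: eliminating its row and column leaves {1, 3, 6}.
Row 4, column 5: eliminating its row and column leaves {1, 2, 3}.
Row 4, column 6: eliminating its row and column leaves {3, 6}.
Row 5, column 2: eliminating its row and column leaves {1, 3}.
Row 5, column 4: eliminating its row and column leaves {1, 3}.
Row 6, column 1: eliminating its row and column leaves {1, 2, 4}.
Row 6, column 4: eliminating its row and column leaves {1, 3}.
Row 6, column 5: eliminating its row and column leaves {1, 2, 3}.
Row 6, column 6: eliminating its row and column leaves {3, 4}.
Enumerating the assignments across these blanks that avoid any row or column repeat gives 6 completions.

6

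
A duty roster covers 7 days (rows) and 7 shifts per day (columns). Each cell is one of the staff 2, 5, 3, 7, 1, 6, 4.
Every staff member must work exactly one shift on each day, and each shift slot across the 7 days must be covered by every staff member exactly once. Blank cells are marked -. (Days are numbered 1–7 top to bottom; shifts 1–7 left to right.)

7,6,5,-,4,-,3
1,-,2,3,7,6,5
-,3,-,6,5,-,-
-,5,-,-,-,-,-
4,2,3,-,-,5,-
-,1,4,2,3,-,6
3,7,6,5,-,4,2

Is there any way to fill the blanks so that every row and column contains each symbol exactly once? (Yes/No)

No day or shift among the givens repeats a symbol, and propagating forced cells runs into no contradiction.
One valid completion exists (for instance, 7 6 5 1 4 2 3 / 1 4 2 3 7 6 5 / 2 3 7 6 5 1 4 / 6 5 1 4 2 3 7 / 4 2 3 7 6 5 1 / 5 1 4 2 3 7 6 / 3 7 6 5 1 4 2).

Yes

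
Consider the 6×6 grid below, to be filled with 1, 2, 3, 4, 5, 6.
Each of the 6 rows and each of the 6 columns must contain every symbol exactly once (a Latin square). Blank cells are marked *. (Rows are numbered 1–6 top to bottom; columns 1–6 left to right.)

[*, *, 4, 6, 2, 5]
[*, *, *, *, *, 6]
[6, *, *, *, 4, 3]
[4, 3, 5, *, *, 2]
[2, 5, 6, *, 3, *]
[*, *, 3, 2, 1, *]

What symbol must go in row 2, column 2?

Row 1, column 2: row 1 has {2, 4, 5, 6} and column 2 has {3, 5}, leaving only 1.
Row 1, column 1: row 1 has {1, 2, 4, 5, 6} and column 1 has {2, 4, 6}, leaving only 3.
Row 2, column 5: row 2 has {6} and column 5 has {1, 2, 3, 4}, leaving only 5.
Row 2, column 1: row 2 has {5, 6} and column 1 has {2, 3, 4, 6}, leaving only 1.
Row 2, column 3: row 2 has {1, 5, 6} and column 3 has {3, 4, 5, 6}, leaving only 2.
Row 2 already has {1, 2, 5, 6} and column 2 already has {1, 3, 5}, so row 2, column 2 must be 4.

4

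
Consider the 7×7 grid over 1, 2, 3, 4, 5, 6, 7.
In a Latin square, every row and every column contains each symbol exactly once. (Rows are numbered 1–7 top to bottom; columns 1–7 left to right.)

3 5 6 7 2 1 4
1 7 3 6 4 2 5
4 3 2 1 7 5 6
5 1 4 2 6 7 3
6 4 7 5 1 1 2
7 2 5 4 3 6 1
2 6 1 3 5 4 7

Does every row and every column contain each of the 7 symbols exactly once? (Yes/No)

No

Column 6 contains 1 twice (at rows 1 and 5), so it is not a permutation.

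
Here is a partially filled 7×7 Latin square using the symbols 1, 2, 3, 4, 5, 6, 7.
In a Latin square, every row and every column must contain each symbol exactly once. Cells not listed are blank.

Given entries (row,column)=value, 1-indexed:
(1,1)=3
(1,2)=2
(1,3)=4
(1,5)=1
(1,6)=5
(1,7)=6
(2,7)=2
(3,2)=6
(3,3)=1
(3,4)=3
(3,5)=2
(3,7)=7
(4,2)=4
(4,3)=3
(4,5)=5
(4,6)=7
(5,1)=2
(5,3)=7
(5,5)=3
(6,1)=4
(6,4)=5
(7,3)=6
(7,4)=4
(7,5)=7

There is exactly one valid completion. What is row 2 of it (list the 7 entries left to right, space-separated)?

Row 2, column 3: row 2 has {2} and column 3 has {1, 3, 4, 6, 7}, leaving only 5.
Row 1, column 4: row 1 has {1, 2, 3, 4, 5, 6} and column 4 has {3, 4, 5}, leaving only 7.
Row 3, column 1: row 3 has {1, 2, 3, 6, 7} and column 1 has {2, 3, 4}, leaving only 5.
Row 3, column 6: row 3 has {1, 2, 3, 5, 6, 7} and column 6 has {5, 7}, leaving only 4.
Row 4, column 7: row 4 has {3, 4, 5, 7} and column 7 has {2, 6, 7}, leaving only 1.
Row 4, column 1: row 4 has {1, 3, 4, 5, 7} and column 1 has {2, 3, 4, 5}, leaving only 6.
Row 4, column 4: row 4 has {1, 3, 4, 5, 6, 7} and column 4 has {3, 4, 5, 7}, leaving only 2.
Row 6, column 3: row 6 has {4, 5} and column 3 has {1, 3, 4, 5, 6, 7}, leaving only 2.
Row 6, column 5: row 6 has {2, 4, 5} and column 5 has {1, 2, 3, 5, 7}, leaving only 6.
Row 2, column 5: row 2 has {2, 5} and column 5 has {1, 2, 3, 5, 6, 7}, leaving only 4.
Row 6, column 7: row 6 has {2, 4, 5, 6} and column 7 has {1, 2, 6, 7}, leaving only 3.
Row 6, column 6: row 6 has {2, 3, 4, 5, 6} and column 6 has {4, 5, 7}, leaving only 1.
Row 5, column 6: row 5 has {2, 3, 7} and column 6 has {1, 4, 5, 7}, leaving only 6.
Row 2, column 6: row 2 has {2, 4, 5} and column 6 has {1, 4, 5, 6, 7}, leaving only 3.
Row 5, column 4: row 5 has {2, 3, 6, 7} and column 4 has {2, 3, 4, 5, 7}, leaving only 1.
Row 2, column 4: row 2 has {2, 3, 4, 5} and column 4 has {1, 2, 3, 4, 5, 7}, leaving only 6.
Row 5, column 2: row 5 has {1, 2, 3, 6, 7} and column 2 has {2, 4, 6}, leaving only 5.
Row 5, column 7: row 5 has {1, 2, 3, 5, 6, 7} and column 7 has {1, 2, 3, 6, 7}, leaving only 4.
Row 6, column 2: row 6 has {1, 2, 3, 4, 5, 6} and column 2 has {2, 4, 5, 6}, leaving only 7.
Row 2, column 2: row 2 has {2, 3, 4, 5, 6} and column 2 has {2, 4, 5, 6, 7}, leaving only 1.
Row 2, column 1: row 2 has {1, 2, 3, 4, 5, 6} and column 1 has {2, 3, 4, 5, 6}, leaving only 7.
So row 2 reads: 7 1 5 6 4 3 2.

7 1 5 6 4 3 2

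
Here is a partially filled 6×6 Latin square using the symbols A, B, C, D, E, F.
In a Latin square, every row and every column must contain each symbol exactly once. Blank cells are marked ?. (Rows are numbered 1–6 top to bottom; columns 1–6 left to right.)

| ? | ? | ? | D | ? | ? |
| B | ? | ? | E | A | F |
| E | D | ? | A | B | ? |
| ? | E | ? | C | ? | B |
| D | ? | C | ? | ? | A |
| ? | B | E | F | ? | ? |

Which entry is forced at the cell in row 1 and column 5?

F

Row 2, column 2: row 2 has {A, B, E, F} and column 2 has {B, D, E}, leaving only C.
Row 2, column 3: row 2 has {A, B, C, E, F} and column 3 has {C, E}, leaving only D.
Row 3, column 3: row 3 has {A, B, D, E} and column 3 has {C, D, E}, leaving only F.
Row 3, column 6: row 3 has {A, B, D, E, F} and column 6 has {A, B, F}, leaving only C.
Row 1, column 6: row 1 has {D} and column 6 has {A, B, C, F}, leaving only E.
Row 4, column 3: row 4 has {B, C, E} and column 3 has {C, D, E, F}, leaving only A.
Row 1, column 3: row 1 has {D, E} and column 3 has {A, C, D, E, F}, leaving only B.
Row 4, column 1: row 4 has {A, B, C, E} and column 1 has {B, D, E}, leaving only F.
Row 4, column 5: row 4 has {A, B, C, E, F} and column 5 has {A, B}, leaving only D.
Row 5, column 2: row 5 has {A, C, D} and column 2 has {B, C, D, E}, leaving only F.
Row 1, column 2: row 1 has {B, D, E} and column 2 has {B, C, D, E, F}, leaving only A.
Row 1, column 1: row 1 has {A, B, D, E} and column 1 has {B, D, E, F}, leaving only C.
Row 1 already has {A, B, C, D, E} and column 5 already has {A, B, D}, so row 1, column 5 must be F.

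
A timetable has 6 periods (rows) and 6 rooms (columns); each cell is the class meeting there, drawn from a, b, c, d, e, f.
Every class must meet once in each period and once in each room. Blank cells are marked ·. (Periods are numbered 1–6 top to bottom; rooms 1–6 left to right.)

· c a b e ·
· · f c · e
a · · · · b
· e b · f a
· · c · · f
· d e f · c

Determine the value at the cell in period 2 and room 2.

a

Period 1, room 6: period 1 has {a, b, c, e} and room 6 has {a, b, c, e, f}, leaving only d.
Period 1, room 1: period 1 has {a, b, c, d, e} and room 1 has {a}, leaving only f.
Period 3, room 2: period 3 has {a, b} and room 2 has {c, d, e}, leaving only f.
Period 3, room 3: period 3 has {a, b, f} and room 3 has {a, b, c, e, f}, leaving only d.
Period 3, room 4: period 3 has {a, b, d, f} and room 4 has {b, c, f}, leaving only e.
Period 3, room 5: period 3 has {a, b, d, e, f} and room 5 has {e, f}, leaving only c.
Period 4, room 4: period 4 has {a, b, e, f} and room 4 has {b, c, e, f}, leaving only d.
Period 4, room 1: period 4 has {a, b, d, e, f} and room 1 has {a, f}, leaving only c.
Period 5, room 4: period 5 has {c, f} and room 4 has {b, c, d, e, f}, leaving only a.
Period 5, room 2: period 5 has {a, c, f} and room 2 has {c, d, e, f}, leaving only b.
Period 2 already has {c, e, f} and room 2 already has {b, c, d, e, f}, so period 2, room 2 must be a.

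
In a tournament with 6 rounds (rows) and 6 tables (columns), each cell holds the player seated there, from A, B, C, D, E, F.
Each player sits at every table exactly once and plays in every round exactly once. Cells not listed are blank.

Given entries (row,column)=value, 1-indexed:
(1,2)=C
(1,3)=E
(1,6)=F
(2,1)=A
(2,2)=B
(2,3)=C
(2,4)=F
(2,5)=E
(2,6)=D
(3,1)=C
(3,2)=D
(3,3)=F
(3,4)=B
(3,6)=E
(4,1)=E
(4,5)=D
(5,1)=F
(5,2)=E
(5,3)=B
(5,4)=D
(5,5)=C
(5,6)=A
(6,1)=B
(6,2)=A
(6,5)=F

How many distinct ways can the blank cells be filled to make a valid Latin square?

Round 1, table 1: eliminating its round and table leaves {D}.
Round 1, table 4: eliminating its round and table leaves {A}.
Round 1, table 5: eliminating its round and table leaves {A, B}.
Round 3, table 5: eliminating its round and table leaves {A}.
Round 4, table 2: eliminating its round and table leaves {F}.
Round 4, table 3: eliminating its round and table leaves {A}.
Round 4, table 4: eliminating its round and table leaves {A, C}.
Round 4, table 6: eliminating its round and table leaves {B, C}.
Round 6, table 3: eliminating its round and table leaves {D}.
Round 6, table 4: eliminating its round and table leaves {C, E}.
Round 6, table 6: eliminating its round and table leaves {C}.
Only one assignment across all blanks avoids any round or table repeat, giving 1 completion.

1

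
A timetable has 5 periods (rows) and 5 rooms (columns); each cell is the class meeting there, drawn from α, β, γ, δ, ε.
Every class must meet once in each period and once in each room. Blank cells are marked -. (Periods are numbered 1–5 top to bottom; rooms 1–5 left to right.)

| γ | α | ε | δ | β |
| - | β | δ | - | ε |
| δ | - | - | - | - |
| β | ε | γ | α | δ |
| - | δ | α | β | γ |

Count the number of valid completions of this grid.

1

Period 2, room 1: eliminating its period and room leaves {α}.
Period 2, room 4: eliminating its period and room leaves {γ}.
Period 3, room 2: eliminating its period and room leaves {γ}.
Period 3, room 3: eliminating its period and room leaves {β}.
Period 3, room 4: eliminating its period and room leaves {γ, ε}.
Period 3, room 5: eliminating its period and room leaves {α}.
Period 5, room 1: eliminating its period and room leaves {ε}.
Only one assignment across all blanks avoids any period or room repeat, giving 1 completion.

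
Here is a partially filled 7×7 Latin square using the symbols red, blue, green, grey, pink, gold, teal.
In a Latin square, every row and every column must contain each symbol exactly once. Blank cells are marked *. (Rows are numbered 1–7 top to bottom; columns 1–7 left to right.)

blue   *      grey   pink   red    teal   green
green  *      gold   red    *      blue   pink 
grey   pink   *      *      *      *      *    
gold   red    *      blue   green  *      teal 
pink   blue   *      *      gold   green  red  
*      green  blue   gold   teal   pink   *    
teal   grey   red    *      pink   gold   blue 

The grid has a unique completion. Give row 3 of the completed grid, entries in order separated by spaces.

grey pink green teal blue red gold

Row 3, column 5: row 3 has {grey, pink} and column 5 has {red, green, pink, gold, teal}, leaving only blue.
Row 3, column 6: row 3 has {blue, grey, pink} and column 6 has {blue, green, pink, gold, teal}, leaving only red.
Row 3, column 7: row 3 has {red, blue, grey, pink} and column 7 has {red, blue, green, pink, teal}, leaving only gold.
Row 1, column 2: row 1 has {red, blue, green, grey, pink, teal} and column 2 has {red, blue, green, grey, pink}, leaving only gold.
Row 2, column 2: row 2 has {red, blue, green, pink, gold} and column 2 has {red, blue, green, grey, pink, gold}, leaving only teal.
Row 2, column 5: row 2 has {red, blue, green, pink, gold, teal} and column 5 has {red, blue, green, pink, gold, teal}, leaving only grey.
Row 4, column 3: row 4 has {red, blue, green, gold, teal} and column 3 has {red, blue, grey, gold}, leaving only pink.
Row 4, column 6: row 4 has {red, blue, green, pink, gold, teal} and column 6 has {red, blue, green, pink, gold, teal}, leaving only grey.
Row 5, column 3: row 5 has {red, blue, green, pink, gold} and column 3 has {red, blue, grey, pink, gold}, leaving only teal.
Row 3, column 3: row 3 has {red, blue, grey, pink, gold} and column 3 has {red, blue, grey, pink, gold, teal}, leaving only green.
Row 3, column 4: row 3 has {red, blue, green, grey, pink, gold} and column 4 has {red, blue, pink, gold}, leaving only teal.
So row 3 reads: grey pink green teal blue red gold.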